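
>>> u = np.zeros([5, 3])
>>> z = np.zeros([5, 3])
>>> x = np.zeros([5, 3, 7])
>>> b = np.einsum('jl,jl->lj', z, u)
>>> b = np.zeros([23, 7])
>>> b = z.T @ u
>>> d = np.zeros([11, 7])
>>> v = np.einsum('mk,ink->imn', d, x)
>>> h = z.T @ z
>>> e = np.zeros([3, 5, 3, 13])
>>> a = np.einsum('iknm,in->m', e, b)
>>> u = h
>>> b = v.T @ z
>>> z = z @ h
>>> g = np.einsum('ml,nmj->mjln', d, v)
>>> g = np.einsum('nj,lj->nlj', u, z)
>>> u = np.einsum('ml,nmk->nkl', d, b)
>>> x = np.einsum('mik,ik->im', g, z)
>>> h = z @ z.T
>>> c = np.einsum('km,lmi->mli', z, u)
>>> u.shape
(3, 3, 7)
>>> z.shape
(5, 3)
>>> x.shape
(5, 3)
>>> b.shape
(3, 11, 3)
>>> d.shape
(11, 7)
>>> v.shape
(5, 11, 3)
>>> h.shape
(5, 5)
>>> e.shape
(3, 5, 3, 13)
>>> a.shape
(13,)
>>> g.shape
(3, 5, 3)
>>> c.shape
(3, 3, 7)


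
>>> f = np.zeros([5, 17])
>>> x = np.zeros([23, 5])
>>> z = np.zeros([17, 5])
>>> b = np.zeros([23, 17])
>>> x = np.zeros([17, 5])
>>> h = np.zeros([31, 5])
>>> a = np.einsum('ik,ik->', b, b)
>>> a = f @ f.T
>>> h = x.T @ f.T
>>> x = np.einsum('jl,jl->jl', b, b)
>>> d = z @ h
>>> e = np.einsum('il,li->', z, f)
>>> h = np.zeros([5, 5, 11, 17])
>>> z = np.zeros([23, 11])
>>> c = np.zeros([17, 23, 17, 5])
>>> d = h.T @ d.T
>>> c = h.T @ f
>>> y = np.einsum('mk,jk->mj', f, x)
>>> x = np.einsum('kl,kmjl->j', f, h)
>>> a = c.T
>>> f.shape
(5, 17)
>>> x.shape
(11,)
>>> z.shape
(23, 11)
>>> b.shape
(23, 17)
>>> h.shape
(5, 5, 11, 17)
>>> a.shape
(17, 5, 11, 17)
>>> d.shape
(17, 11, 5, 17)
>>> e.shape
()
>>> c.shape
(17, 11, 5, 17)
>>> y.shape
(5, 23)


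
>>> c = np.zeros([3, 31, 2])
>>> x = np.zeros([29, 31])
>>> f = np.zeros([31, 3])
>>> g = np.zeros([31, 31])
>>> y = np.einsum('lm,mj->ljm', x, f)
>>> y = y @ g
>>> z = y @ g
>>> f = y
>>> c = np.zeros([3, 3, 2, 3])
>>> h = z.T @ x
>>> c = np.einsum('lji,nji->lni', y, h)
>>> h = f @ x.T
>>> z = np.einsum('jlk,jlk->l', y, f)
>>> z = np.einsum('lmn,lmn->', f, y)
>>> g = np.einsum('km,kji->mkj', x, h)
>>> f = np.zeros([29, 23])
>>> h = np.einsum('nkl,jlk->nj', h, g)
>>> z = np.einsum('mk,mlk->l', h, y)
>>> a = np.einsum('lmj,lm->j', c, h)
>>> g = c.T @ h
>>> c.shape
(29, 31, 31)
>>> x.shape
(29, 31)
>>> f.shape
(29, 23)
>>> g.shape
(31, 31, 31)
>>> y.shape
(29, 3, 31)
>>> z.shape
(3,)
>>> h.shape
(29, 31)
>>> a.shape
(31,)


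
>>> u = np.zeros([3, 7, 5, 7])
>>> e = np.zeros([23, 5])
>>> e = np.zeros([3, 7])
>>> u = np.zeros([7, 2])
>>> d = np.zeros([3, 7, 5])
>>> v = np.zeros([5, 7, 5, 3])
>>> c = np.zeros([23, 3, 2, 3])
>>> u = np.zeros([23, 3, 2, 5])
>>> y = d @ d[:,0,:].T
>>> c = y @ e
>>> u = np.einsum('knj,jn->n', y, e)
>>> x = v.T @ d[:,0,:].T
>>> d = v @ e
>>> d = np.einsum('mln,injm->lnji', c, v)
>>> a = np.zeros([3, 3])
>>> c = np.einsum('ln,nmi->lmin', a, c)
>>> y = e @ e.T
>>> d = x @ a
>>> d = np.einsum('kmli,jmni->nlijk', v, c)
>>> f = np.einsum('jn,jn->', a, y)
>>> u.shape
(7,)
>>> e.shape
(3, 7)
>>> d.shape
(7, 5, 3, 3, 5)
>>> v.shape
(5, 7, 5, 3)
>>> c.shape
(3, 7, 7, 3)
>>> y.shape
(3, 3)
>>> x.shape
(3, 5, 7, 3)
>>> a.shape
(3, 3)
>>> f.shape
()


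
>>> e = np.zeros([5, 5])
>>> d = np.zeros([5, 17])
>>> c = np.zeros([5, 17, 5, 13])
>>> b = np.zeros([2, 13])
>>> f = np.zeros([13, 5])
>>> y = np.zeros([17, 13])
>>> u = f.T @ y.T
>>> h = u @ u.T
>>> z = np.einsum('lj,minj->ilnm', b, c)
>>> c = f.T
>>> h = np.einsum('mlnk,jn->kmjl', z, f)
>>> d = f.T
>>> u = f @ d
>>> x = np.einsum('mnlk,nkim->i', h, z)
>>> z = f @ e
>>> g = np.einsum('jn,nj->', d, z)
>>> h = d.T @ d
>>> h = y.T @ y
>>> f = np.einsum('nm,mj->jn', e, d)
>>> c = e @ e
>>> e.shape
(5, 5)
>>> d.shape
(5, 13)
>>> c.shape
(5, 5)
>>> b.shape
(2, 13)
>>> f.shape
(13, 5)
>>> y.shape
(17, 13)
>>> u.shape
(13, 13)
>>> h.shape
(13, 13)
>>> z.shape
(13, 5)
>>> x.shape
(5,)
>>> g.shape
()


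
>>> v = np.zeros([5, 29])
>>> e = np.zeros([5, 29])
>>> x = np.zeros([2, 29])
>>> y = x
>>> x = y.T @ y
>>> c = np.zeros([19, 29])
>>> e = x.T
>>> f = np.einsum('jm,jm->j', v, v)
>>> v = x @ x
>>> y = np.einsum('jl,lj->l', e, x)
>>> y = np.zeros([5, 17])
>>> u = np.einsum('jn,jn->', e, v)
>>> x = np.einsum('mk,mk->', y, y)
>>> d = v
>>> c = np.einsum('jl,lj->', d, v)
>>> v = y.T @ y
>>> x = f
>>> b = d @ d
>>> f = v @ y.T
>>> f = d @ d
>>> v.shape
(17, 17)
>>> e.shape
(29, 29)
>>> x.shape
(5,)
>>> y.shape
(5, 17)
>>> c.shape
()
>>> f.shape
(29, 29)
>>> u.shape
()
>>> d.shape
(29, 29)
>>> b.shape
(29, 29)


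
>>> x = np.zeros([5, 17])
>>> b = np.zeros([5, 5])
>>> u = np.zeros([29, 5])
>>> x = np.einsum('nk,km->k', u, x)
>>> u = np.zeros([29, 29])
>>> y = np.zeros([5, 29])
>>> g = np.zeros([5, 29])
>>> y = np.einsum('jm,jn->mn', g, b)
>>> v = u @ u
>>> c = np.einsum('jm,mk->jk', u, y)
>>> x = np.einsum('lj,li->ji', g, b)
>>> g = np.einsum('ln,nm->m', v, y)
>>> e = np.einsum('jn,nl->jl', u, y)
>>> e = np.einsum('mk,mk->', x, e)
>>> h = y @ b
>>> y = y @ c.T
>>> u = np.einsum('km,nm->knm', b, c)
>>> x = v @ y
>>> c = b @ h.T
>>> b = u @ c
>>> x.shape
(29, 29)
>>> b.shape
(5, 29, 29)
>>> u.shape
(5, 29, 5)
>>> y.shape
(29, 29)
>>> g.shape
(5,)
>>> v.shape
(29, 29)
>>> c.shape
(5, 29)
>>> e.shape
()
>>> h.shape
(29, 5)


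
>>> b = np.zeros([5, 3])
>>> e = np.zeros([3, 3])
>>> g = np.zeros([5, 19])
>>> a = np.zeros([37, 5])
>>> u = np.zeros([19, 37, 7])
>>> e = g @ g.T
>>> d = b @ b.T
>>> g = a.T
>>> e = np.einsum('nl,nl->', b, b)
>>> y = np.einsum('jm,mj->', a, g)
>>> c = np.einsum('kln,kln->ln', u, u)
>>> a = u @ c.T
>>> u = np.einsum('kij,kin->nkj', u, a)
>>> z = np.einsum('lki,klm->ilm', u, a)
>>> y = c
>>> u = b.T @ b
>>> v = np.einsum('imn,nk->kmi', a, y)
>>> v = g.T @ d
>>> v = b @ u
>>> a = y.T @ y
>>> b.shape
(5, 3)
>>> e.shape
()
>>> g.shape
(5, 37)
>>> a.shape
(7, 7)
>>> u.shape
(3, 3)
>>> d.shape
(5, 5)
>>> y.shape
(37, 7)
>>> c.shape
(37, 7)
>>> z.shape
(7, 37, 37)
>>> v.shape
(5, 3)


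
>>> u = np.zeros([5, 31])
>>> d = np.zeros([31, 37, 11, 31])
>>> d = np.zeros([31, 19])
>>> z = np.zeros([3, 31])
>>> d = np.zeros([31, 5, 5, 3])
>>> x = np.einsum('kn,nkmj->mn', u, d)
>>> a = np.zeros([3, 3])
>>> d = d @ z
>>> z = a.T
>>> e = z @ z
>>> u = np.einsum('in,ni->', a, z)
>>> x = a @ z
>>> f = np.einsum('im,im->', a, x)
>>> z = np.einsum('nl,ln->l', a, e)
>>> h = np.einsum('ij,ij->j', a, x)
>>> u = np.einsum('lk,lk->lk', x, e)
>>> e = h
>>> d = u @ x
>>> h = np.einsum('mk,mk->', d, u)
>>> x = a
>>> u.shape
(3, 3)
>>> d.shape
(3, 3)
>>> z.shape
(3,)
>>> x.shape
(3, 3)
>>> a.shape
(3, 3)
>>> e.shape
(3,)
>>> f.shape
()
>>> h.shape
()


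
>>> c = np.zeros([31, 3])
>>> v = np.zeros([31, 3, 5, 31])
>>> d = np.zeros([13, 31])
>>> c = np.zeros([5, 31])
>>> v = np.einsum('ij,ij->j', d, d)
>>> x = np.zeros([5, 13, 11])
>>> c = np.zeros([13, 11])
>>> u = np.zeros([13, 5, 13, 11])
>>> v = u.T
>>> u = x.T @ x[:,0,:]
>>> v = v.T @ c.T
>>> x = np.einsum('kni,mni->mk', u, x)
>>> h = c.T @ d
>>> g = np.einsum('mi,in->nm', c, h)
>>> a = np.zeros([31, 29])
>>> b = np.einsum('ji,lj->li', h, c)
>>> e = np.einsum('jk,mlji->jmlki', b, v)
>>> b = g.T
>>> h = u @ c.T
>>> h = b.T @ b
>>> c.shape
(13, 11)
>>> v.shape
(13, 5, 13, 13)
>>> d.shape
(13, 31)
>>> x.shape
(5, 11)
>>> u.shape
(11, 13, 11)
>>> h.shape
(31, 31)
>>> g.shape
(31, 13)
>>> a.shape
(31, 29)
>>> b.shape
(13, 31)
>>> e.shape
(13, 13, 5, 31, 13)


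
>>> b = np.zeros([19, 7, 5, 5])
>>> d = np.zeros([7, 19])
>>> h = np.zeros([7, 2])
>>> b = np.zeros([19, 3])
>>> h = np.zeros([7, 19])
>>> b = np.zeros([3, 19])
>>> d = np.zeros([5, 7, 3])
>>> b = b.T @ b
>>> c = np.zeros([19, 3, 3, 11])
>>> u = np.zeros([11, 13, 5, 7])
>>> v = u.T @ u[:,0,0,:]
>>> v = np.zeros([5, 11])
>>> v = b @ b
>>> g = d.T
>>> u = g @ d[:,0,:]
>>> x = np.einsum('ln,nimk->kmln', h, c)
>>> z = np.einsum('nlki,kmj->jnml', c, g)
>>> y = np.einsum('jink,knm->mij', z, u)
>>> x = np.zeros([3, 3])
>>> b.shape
(19, 19)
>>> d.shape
(5, 7, 3)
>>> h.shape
(7, 19)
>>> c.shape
(19, 3, 3, 11)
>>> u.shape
(3, 7, 3)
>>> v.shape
(19, 19)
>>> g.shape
(3, 7, 5)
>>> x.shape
(3, 3)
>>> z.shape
(5, 19, 7, 3)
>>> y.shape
(3, 19, 5)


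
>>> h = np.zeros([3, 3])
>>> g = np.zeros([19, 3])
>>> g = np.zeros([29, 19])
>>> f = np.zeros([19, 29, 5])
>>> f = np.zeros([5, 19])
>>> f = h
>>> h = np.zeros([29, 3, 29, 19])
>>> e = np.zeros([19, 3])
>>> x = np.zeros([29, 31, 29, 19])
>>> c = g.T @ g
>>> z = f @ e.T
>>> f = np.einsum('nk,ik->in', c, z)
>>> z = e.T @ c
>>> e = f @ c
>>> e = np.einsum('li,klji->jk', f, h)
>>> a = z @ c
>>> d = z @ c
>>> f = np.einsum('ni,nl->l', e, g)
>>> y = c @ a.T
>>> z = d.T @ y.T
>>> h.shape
(29, 3, 29, 19)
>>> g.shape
(29, 19)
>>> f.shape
(19,)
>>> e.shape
(29, 29)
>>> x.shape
(29, 31, 29, 19)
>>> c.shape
(19, 19)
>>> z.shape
(19, 19)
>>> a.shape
(3, 19)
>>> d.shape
(3, 19)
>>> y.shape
(19, 3)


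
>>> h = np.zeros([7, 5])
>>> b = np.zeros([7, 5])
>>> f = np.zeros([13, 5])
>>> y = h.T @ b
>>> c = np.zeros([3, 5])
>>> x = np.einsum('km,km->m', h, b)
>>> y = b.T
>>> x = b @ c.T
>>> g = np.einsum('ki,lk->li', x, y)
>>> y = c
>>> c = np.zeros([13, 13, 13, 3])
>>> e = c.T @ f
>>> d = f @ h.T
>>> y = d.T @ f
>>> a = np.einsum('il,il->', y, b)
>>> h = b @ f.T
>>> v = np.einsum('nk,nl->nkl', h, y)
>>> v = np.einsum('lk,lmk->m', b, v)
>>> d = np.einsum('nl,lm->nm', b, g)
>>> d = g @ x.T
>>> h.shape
(7, 13)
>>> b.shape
(7, 5)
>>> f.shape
(13, 5)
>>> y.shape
(7, 5)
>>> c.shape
(13, 13, 13, 3)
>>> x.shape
(7, 3)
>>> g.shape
(5, 3)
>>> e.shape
(3, 13, 13, 5)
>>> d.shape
(5, 7)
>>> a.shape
()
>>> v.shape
(13,)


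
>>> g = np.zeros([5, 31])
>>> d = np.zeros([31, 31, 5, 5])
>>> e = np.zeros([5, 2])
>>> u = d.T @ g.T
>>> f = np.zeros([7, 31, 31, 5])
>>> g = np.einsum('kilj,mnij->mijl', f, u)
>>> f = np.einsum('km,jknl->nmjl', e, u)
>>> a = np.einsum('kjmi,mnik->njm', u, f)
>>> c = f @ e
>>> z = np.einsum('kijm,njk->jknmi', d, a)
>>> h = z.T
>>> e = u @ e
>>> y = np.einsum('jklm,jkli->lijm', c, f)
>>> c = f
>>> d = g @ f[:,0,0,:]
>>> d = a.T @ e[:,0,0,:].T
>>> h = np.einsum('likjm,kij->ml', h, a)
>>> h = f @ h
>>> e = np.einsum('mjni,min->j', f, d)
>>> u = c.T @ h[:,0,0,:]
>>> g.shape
(5, 31, 5, 31)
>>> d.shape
(31, 5, 5)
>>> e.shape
(2,)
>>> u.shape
(5, 5, 2, 31)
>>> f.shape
(31, 2, 5, 5)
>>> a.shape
(2, 5, 31)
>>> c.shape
(31, 2, 5, 5)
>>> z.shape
(5, 31, 2, 5, 31)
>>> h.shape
(31, 2, 5, 31)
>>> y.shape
(5, 5, 31, 2)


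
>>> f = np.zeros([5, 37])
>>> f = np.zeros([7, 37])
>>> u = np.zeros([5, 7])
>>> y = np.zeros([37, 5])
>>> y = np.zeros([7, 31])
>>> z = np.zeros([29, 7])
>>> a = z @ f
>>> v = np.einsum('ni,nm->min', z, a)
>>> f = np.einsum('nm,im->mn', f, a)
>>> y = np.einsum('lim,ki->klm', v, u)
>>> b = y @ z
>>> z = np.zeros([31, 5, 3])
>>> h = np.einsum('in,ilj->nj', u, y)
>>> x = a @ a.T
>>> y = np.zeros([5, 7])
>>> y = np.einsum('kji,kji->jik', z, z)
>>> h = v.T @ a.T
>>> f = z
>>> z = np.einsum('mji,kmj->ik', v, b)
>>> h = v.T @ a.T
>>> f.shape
(31, 5, 3)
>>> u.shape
(5, 7)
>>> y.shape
(5, 3, 31)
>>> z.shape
(29, 5)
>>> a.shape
(29, 37)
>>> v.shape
(37, 7, 29)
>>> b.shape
(5, 37, 7)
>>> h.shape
(29, 7, 29)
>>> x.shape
(29, 29)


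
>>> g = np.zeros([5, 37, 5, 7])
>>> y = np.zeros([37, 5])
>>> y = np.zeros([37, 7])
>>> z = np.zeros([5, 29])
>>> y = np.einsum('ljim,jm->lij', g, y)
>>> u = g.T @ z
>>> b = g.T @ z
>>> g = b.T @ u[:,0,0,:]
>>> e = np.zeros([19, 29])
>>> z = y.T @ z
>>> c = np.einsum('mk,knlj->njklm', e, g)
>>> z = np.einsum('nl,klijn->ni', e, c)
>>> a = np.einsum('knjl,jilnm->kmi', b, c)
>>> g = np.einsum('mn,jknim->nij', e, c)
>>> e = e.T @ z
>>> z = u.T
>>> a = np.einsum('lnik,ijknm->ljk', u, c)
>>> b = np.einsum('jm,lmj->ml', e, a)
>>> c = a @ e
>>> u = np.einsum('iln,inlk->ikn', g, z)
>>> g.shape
(29, 5, 37)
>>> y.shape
(5, 5, 37)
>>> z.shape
(29, 37, 5, 7)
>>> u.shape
(29, 7, 37)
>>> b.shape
(29, 7)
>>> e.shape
(29, 29)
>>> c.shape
(7, 29, 29)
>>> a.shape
(7, 29, 29)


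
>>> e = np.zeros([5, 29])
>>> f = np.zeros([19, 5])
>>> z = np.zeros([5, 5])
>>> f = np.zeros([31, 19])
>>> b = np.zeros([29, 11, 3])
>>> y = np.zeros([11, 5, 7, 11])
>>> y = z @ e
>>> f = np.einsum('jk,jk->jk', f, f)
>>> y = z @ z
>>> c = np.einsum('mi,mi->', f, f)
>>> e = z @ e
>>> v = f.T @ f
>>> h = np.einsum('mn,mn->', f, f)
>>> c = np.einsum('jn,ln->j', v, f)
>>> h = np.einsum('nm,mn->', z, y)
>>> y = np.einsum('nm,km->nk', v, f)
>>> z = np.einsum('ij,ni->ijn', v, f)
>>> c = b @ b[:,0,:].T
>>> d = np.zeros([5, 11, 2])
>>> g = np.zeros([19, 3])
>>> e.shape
(5, 29)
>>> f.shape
(31, 19)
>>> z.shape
(19, 19, 31)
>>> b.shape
(29, 11, 3)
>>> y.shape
(19, 31)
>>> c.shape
(29, 11, 29)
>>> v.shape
(19, 19)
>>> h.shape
()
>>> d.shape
(5, 11, 2)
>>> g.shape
(19, 3)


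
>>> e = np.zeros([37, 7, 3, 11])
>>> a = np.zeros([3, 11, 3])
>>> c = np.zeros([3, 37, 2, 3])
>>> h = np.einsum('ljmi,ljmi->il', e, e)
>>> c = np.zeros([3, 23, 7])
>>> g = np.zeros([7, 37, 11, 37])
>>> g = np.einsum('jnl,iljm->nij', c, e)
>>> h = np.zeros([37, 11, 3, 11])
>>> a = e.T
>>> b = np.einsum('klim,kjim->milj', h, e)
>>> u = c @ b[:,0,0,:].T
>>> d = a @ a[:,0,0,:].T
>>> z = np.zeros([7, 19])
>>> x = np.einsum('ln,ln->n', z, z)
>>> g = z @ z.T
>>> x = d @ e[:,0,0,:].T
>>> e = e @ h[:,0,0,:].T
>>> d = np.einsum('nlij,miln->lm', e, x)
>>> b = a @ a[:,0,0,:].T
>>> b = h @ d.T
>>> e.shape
(37, 7, 3, 37)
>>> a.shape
(11, 3, 7, 37)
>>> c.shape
(3, 23, 7)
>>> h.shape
(37, 11, 3, 11)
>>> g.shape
(7, 7)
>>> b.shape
(37, 11, 3, 7)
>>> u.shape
(3, 23, 11)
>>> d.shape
(7, 11)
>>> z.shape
(7, 19)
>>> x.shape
(11, 3, 7, 37)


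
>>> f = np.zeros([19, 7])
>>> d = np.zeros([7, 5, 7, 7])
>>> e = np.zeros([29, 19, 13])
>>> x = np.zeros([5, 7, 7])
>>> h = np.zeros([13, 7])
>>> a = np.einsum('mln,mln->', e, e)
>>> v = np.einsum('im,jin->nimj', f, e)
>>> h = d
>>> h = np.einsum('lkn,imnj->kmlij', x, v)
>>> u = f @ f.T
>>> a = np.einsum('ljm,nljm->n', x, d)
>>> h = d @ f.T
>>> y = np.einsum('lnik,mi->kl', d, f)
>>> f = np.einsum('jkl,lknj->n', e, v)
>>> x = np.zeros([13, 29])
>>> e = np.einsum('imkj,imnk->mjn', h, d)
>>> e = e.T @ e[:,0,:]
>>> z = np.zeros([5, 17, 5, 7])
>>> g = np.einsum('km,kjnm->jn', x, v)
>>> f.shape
(7,)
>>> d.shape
(7, 5, 7, 7)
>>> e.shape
(7, 19, 7)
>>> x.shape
(13, 29)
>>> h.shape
(7, 5, 7, 19)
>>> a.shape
(7,)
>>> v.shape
(13, 19, 7, 29)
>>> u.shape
(19, 19)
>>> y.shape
(7, 7)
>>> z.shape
(5, 17, 5, 7)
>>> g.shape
(19, 7)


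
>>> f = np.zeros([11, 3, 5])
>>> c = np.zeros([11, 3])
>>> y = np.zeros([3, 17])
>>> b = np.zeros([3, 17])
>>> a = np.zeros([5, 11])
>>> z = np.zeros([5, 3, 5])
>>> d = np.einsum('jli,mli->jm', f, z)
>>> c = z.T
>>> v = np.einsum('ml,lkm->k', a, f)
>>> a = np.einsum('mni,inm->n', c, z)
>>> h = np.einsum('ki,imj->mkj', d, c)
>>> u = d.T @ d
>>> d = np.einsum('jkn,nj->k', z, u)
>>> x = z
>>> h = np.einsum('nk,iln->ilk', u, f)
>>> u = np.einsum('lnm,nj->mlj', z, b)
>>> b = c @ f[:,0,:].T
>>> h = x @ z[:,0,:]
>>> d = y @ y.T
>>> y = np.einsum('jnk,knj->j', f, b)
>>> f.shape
(11, 3, 5)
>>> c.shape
(5, 3, 5)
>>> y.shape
(11,)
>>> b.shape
(5, 3, 11)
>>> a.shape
(3,)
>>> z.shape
(5, 3, 5)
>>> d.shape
(3, 3)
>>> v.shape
(3,)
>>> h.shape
(5, 3, 5)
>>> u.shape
(5, 5, 17)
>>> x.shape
(5, 3, 5)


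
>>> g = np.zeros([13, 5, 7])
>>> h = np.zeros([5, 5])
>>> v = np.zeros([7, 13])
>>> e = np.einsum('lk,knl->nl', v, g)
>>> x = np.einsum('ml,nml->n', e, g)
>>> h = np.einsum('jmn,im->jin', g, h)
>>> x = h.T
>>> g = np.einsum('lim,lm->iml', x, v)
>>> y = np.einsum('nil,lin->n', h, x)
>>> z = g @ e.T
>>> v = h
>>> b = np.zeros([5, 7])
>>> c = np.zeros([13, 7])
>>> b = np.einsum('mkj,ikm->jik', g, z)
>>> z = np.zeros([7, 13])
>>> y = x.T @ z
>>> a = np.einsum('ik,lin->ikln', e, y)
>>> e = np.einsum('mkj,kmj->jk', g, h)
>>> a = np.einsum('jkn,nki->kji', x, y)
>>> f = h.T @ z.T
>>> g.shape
(5, 13, 7)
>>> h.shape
(13, 5, 7)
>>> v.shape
(13, 5, 7)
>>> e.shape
(7, 13)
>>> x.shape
(7, 5, 13)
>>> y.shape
(13, 5, 13)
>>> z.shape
(7, 13)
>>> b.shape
(7, 5, 13)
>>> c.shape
(13, 7)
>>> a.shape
(5, 7, 13)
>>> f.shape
(7, 5, 7)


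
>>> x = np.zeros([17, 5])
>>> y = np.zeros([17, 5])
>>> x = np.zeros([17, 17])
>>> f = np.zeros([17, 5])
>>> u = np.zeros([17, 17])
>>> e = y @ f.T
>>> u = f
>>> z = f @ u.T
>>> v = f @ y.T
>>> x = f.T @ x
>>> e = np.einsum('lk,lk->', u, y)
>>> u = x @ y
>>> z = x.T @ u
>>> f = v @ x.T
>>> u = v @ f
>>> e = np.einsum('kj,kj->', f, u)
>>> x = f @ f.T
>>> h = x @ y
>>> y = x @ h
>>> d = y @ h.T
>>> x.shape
(17, 17)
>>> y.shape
(17, 5)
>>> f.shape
(17, 5)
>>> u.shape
(17, 5)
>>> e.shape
()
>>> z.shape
(17, 5)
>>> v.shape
(17, 17)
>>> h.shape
(17, 5)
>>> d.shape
(17, 17)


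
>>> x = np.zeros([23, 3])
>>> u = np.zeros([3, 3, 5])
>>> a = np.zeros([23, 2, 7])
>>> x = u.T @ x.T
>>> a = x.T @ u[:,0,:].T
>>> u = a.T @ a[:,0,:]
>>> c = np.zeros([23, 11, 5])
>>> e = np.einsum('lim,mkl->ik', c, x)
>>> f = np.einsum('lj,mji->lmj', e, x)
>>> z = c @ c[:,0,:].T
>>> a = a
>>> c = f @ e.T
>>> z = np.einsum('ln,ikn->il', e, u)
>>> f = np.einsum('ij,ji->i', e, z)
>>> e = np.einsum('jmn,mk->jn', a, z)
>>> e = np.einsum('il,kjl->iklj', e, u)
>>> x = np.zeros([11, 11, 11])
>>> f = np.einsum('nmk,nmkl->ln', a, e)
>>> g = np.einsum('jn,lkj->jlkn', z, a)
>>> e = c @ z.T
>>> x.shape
(11, 11, 11)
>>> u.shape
(3, 3, 3)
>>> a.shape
(23, 3, 3)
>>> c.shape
(11, 5, 11)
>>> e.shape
(11, 5, 3)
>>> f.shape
(3, 23)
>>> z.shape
(3, 11)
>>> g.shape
(3, 23, 3, 11)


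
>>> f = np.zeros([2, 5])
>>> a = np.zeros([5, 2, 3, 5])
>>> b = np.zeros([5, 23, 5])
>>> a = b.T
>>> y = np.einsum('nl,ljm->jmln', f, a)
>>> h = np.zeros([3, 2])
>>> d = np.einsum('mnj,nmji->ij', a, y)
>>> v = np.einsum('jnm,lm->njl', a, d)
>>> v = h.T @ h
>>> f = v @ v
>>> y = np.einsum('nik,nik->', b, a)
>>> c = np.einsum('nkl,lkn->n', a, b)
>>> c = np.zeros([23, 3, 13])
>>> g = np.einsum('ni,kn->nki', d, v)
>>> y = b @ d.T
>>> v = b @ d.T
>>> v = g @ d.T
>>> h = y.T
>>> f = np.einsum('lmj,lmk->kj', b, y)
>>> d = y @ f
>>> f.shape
(2, 5)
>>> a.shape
(5, 23, 5)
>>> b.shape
(5, 23, 5)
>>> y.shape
(5, 23, 2)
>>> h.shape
(2, 23, 5)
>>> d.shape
(5, 23, 5)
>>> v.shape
(2, 2, 2)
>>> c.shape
(23, 3, 13)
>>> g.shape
(2, 2, 5)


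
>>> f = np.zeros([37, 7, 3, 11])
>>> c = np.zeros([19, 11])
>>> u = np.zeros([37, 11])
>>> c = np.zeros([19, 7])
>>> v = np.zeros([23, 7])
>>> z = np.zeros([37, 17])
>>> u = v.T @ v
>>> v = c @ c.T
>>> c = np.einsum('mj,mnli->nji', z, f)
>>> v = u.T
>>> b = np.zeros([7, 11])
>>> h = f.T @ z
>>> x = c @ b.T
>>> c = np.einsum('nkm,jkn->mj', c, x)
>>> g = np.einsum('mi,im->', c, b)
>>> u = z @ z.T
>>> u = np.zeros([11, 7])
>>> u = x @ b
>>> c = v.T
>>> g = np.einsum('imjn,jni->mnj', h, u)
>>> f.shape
(37, 7, 3, 11)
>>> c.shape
(7, 7)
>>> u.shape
(7, 17, 11)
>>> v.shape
(7, 7)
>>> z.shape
(37, 17)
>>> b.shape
(7, 11)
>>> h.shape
(11, 3, 7, 17)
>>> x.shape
(7, 17, 7)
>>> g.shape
(3, 17, 7)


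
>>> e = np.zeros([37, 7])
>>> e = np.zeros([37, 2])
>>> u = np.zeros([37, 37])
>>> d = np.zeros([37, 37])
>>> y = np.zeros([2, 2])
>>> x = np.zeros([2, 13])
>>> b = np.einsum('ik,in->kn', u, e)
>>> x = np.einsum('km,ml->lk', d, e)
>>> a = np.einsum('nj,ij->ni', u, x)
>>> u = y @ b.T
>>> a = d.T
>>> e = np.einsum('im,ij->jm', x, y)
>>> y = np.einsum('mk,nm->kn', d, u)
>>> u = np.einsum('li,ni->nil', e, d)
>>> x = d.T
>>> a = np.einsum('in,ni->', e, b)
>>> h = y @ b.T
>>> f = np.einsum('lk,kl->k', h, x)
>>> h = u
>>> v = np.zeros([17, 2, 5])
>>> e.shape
(2, 37)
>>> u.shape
(37, 37, 2)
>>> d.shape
(37, 37)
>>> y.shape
(37, 2)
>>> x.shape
(37, 37)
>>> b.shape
(37, 2)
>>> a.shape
()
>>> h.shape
(37, 37, 2)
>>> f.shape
(37,)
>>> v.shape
(17, 2, 5)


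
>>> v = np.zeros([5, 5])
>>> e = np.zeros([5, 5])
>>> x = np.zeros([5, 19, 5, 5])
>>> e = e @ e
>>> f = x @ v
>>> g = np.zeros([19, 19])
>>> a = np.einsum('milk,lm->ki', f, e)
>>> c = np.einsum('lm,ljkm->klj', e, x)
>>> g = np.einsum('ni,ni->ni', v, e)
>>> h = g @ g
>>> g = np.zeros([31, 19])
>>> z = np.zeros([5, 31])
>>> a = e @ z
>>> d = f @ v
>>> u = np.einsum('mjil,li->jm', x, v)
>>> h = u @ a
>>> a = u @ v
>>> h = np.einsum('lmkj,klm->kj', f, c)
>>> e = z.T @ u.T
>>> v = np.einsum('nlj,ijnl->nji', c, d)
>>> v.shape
(5, 19, 5)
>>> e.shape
(31, 19)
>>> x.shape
(5, 19, 5, 5)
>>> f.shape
(5, 19, 5, 5)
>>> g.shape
(31, 19)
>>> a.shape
(19, 5)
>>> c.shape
(5, 5, 19)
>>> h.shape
(5, 5)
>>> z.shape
(5, 31)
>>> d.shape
(5, 19, 5, 5)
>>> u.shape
(19, 5)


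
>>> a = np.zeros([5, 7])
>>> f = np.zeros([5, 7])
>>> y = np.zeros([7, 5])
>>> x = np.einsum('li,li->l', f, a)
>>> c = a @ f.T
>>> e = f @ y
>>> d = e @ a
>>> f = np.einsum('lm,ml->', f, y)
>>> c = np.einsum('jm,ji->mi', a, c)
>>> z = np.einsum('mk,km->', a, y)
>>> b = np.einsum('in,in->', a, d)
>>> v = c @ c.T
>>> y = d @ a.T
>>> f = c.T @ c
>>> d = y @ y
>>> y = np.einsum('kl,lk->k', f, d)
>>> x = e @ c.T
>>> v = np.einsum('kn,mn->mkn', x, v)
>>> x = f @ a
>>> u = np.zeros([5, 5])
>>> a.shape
(5, 7)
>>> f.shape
(5, 5)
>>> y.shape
(5,)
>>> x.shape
(5, 7)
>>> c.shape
(7, 5)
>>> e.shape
(5, 5)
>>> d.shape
(5, 5)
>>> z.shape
()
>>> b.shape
()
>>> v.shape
(7, 5, 7)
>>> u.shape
(5, 5)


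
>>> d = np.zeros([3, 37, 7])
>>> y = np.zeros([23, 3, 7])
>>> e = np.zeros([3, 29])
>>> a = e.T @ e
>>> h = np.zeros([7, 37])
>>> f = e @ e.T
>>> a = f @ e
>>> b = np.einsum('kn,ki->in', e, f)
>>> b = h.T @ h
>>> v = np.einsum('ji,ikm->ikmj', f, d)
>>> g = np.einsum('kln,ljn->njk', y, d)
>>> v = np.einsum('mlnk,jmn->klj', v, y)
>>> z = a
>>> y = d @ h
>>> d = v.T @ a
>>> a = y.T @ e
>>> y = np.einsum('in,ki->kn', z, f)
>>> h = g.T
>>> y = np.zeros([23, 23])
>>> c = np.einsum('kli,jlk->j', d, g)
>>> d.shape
(23, 37, 29)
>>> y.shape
(23, 23)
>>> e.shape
(3, 29)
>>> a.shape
(37, 37, 29)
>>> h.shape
(23, 37, 7)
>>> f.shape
(3, 3)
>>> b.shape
(37, 37)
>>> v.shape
(3, 37, 23)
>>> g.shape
(7, 37, 23)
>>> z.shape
(3, 29)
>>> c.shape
(7,)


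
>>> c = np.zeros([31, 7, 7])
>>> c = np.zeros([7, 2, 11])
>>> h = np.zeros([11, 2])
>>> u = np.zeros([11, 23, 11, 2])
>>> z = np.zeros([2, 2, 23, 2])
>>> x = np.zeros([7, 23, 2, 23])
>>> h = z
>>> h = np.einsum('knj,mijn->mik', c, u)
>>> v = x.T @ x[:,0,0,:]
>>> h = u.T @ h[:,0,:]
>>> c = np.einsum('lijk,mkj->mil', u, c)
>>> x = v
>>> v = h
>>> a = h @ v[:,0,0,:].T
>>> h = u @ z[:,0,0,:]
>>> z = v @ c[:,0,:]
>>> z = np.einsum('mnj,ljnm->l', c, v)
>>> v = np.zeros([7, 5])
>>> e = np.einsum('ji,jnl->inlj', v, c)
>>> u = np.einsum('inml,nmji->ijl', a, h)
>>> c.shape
(7, 23, 11)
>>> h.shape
(11, 23, 11, 2)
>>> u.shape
(2, 11, 2)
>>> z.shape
(2,)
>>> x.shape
(23, 2, 23, 23)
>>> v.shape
(7, 5)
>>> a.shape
(2, 11, 23, 2)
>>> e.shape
(5, 23, 11, 7)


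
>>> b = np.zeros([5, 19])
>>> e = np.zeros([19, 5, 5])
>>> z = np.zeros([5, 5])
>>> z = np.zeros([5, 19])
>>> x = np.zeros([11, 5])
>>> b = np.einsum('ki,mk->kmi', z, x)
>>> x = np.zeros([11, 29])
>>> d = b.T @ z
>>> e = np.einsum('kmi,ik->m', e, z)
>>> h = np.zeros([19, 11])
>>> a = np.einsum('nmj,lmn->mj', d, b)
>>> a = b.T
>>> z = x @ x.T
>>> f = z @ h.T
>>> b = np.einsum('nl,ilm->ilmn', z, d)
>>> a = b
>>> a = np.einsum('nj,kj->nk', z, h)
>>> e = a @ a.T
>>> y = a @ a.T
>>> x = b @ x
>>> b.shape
(19, 11, 19, 11)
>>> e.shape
(11, 11)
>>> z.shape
(11, 11)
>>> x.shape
(19, 11, 19, 29)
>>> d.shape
(19, 11, 19)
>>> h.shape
(19, 11)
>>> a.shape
(11, 19)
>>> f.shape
(11, 19)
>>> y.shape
(11, 11)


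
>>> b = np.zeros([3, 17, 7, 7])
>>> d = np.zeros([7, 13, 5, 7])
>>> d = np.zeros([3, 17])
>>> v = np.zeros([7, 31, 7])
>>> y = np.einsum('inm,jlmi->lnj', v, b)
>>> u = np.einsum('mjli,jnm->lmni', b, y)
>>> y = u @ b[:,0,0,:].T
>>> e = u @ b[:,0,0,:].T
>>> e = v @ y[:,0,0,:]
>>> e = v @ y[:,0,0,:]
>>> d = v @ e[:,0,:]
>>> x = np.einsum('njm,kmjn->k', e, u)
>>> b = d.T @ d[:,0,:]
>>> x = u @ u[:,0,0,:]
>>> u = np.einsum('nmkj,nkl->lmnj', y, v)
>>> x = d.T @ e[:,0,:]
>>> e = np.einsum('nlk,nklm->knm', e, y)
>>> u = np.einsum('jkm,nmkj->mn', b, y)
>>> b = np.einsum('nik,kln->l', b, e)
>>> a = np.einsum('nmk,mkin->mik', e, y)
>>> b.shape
(7,)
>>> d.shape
(7, 31, 3)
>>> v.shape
(7, 31, 7)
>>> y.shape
(7, 3, 31, 3)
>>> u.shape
(3, 7)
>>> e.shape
(3, 7, 3)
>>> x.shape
(3, 31, 3)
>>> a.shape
(7, 31, 3)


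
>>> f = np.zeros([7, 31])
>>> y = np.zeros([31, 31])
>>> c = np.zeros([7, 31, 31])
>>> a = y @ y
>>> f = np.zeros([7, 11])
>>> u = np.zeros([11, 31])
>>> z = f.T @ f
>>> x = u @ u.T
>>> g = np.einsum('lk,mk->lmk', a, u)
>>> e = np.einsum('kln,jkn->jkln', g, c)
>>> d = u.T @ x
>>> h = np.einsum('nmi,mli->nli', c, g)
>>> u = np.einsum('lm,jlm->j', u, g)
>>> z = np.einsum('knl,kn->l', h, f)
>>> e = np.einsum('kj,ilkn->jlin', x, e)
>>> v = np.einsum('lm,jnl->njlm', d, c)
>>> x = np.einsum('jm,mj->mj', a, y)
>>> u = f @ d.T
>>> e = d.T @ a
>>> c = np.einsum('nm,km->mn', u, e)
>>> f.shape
(7, 11)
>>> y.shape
(31, 31)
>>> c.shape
(31, 7)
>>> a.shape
(31, 31)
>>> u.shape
(7, 31)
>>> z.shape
(31,)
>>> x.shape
(31, 31)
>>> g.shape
(31, 11, 31)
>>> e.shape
(11, 31)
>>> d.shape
(31, 11)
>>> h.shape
(7, 11, 31)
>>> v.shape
(31, 7, 31, 11)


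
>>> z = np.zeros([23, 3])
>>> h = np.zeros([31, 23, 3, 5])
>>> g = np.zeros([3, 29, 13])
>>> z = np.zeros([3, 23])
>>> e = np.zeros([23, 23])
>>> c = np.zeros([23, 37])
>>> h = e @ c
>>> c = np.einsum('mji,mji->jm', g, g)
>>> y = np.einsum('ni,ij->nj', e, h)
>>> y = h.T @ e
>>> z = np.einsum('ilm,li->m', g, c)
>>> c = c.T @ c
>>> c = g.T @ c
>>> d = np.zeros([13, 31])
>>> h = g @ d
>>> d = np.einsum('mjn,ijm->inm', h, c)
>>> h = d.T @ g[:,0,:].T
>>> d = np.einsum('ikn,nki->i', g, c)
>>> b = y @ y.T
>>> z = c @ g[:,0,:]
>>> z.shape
(13, 29, 13)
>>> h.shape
(3, 31, 3)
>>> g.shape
(3, 29, 13)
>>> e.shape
(23, 23)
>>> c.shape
(13, 29, 3)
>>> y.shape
(37, 23)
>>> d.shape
(3,)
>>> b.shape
(37, 37)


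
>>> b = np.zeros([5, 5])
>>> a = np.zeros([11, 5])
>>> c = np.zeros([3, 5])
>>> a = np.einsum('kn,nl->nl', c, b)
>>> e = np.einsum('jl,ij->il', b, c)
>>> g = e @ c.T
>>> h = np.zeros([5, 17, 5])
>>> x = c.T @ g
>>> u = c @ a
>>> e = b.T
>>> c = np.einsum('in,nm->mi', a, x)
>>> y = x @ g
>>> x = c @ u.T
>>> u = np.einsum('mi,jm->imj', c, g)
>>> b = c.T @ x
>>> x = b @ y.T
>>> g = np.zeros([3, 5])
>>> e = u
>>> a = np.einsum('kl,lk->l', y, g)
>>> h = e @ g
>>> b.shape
(5, 3)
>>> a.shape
(3,)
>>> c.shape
(3, 5)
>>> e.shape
(5, 3, 3)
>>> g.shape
(3, 5)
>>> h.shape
(5, 3, 5)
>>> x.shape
(5, 5)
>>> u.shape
(5, 3, 3)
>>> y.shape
(5, 3)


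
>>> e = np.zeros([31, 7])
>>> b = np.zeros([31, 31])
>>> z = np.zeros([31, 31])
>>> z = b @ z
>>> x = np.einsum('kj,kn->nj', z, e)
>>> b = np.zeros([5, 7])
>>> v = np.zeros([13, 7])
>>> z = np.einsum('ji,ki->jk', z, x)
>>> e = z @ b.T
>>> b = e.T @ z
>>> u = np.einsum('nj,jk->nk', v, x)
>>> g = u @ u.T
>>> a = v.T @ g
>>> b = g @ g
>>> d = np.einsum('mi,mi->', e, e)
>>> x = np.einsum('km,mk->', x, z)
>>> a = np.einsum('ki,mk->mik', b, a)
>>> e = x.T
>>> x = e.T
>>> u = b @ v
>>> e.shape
()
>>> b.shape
(13, 13)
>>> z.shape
(31, 7)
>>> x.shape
()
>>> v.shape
(13, 7)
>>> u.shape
(13, 7)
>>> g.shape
(13, 13)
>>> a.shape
(7, 13, 13)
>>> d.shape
()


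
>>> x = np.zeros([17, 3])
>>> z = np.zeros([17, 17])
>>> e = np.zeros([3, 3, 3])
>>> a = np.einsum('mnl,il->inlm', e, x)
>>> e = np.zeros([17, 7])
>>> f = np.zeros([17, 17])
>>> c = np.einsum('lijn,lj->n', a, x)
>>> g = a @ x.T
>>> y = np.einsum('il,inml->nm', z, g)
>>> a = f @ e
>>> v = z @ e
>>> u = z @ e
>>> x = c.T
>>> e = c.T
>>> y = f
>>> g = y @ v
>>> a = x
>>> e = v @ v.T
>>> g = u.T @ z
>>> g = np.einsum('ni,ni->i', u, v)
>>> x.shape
(3,)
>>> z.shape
(17, 17)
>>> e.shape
(17, 17)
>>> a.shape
(3,)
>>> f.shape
(17, 17)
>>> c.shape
(3,)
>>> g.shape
(7,)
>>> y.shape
(17, 17)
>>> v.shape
(17, 7)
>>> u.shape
(17, 7)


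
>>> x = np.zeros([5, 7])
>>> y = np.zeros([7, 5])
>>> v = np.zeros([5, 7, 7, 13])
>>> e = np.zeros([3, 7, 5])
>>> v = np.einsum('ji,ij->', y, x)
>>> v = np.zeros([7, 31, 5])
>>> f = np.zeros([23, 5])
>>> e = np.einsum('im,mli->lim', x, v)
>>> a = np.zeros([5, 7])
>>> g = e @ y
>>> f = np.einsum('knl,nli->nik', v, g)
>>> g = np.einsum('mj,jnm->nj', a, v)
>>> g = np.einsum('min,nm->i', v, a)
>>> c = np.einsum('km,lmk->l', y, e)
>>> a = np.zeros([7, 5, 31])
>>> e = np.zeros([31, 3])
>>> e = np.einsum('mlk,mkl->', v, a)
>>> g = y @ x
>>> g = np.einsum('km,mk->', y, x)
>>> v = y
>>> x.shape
(5, 7)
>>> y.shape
(7, 5)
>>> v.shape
(7, 5)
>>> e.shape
()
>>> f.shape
(31, 5, 7)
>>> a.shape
(7, 5, 31)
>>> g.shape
()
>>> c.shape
(31,)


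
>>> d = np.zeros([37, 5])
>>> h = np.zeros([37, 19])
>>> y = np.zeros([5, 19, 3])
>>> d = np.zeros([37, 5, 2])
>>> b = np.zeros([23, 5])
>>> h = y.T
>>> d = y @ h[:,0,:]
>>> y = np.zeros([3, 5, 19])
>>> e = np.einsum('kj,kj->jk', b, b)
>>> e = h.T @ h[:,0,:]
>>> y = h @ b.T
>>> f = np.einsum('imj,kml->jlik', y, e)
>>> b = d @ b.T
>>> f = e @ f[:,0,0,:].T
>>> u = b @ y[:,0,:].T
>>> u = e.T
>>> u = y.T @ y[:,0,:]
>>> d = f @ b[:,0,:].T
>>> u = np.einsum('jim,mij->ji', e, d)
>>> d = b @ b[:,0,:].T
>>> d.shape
(5, 19, 5)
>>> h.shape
(3, 19, 5)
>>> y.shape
(3, 19, 23)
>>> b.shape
(5, 19, 23)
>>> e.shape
(5, 19, 5)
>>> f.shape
(5, 19, 23)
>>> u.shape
(5, 19)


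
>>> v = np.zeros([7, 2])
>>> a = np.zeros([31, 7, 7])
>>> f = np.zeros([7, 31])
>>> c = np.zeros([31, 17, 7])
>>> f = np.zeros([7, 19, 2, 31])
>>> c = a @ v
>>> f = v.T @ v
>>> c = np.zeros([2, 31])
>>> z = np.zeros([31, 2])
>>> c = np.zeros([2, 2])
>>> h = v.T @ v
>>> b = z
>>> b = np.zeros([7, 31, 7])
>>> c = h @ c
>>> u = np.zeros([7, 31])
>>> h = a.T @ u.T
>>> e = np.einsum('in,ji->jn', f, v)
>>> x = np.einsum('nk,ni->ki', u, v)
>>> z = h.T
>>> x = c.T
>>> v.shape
(7, 2)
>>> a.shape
(31, 7, 7)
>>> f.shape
(2, 2)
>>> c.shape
(2, 2)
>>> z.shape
(7, 7, 7)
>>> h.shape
(7, 7, 7)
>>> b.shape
(7, 31, 7)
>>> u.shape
(7, 31)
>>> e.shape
(7, 2)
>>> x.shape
(2, 2)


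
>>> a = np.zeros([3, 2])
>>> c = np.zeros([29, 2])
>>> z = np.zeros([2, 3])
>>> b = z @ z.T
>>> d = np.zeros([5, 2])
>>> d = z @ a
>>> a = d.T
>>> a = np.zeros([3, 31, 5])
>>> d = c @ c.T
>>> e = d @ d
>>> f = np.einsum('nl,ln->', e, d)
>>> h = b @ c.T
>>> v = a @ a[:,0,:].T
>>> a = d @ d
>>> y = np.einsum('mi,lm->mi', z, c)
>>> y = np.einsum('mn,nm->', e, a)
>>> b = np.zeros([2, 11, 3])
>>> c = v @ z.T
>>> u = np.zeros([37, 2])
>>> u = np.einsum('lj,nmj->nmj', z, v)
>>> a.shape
(29, 29)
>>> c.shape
(3, 31, 2)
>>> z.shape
(2, 3)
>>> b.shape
(2, 11, 3)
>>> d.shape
(29, 29)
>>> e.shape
(29, 29)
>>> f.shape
()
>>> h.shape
(2, 29)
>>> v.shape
(3, 31, 3)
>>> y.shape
()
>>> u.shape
(3, 31, 3)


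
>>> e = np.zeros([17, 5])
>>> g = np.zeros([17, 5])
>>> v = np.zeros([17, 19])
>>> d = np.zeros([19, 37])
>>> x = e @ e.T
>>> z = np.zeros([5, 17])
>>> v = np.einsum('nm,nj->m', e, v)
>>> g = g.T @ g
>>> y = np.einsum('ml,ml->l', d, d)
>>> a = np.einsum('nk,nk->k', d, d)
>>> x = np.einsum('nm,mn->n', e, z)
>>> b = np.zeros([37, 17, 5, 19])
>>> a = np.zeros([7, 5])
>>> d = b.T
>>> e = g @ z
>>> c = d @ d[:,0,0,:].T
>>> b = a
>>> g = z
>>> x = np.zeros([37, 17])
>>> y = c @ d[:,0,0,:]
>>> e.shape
(5, 17)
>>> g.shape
(5, 17)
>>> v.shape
(5,)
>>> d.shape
(19, 5, 17, 37)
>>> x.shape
(37, 17)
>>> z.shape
(5, 17)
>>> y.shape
(19, 5, 17, 37)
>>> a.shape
(7, 5)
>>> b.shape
(7, 5)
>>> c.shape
(19, 5, 17, 19)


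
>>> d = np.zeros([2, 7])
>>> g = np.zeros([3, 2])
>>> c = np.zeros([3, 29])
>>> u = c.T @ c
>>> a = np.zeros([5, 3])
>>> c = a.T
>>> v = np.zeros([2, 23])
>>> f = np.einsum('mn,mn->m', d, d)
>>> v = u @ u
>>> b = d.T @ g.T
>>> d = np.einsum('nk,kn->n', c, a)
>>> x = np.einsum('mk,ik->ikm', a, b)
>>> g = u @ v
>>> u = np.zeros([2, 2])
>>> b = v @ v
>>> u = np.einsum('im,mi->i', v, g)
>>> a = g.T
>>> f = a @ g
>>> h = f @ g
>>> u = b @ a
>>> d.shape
(3,)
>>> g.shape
(29, 29)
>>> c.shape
(3, 5)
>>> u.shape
(29, 29)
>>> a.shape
(29, 29)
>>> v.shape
(29, 29)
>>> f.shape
(29, 29)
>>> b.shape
(29, 29)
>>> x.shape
(7, 3, 5)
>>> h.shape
(29, 29)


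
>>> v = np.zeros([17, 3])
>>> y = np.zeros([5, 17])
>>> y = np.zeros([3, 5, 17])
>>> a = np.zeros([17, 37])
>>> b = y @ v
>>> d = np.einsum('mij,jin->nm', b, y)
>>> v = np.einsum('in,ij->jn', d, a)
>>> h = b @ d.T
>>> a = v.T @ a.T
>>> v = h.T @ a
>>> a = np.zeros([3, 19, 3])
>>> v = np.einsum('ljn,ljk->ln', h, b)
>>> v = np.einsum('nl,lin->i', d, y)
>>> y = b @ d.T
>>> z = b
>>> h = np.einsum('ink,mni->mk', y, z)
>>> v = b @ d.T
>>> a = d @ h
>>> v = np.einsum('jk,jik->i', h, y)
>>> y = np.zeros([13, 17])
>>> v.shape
(5,)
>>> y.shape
(13, 17)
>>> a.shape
(17, 17)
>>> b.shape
(3, 5, 3)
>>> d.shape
(17, 3)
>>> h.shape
(3, 17)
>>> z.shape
(3, 5, 3)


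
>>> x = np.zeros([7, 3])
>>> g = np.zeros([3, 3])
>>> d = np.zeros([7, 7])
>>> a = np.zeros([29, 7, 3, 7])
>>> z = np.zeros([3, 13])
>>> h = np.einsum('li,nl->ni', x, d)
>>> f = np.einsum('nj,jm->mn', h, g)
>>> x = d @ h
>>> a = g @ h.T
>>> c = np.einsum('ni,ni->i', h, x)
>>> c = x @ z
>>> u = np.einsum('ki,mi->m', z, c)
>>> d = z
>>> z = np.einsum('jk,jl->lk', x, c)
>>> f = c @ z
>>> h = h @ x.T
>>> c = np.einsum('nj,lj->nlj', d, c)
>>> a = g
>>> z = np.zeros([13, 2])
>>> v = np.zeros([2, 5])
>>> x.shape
(7, 3)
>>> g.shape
(3, 3)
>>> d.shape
(3, 13)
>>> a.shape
(3, 3)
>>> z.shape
(13, 2)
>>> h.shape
(7, 7)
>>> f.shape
(7, 3)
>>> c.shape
(3, 7, 13)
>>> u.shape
(7,)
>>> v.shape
(2, 5)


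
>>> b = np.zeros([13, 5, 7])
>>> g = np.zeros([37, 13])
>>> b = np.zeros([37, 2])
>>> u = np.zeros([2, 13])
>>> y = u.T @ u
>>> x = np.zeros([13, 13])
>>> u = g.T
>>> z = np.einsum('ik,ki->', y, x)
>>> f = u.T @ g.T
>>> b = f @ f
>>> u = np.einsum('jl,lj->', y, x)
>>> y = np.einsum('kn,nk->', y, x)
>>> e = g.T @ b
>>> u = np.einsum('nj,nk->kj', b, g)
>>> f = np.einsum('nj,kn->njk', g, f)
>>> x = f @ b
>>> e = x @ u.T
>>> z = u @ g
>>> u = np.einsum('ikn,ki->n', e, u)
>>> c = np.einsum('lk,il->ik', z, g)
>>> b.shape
(37, 37)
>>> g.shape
(37, 13)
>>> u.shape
(13,)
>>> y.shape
()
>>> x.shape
(37, 13, 37)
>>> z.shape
(13, 13)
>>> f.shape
(37, 13, 37)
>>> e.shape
(37, 13, 13)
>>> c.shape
(37, 13)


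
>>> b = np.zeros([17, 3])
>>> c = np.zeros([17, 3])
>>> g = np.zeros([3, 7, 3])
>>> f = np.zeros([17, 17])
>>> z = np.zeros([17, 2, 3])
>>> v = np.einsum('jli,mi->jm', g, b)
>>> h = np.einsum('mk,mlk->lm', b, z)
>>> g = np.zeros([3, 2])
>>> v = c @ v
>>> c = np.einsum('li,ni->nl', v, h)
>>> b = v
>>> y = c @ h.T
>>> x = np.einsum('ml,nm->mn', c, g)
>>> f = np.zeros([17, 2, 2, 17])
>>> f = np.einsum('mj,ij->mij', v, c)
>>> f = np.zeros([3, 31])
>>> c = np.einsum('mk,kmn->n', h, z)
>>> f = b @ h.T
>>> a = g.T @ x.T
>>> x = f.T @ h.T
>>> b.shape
(17, 17)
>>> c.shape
(3,)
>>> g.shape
(3, 2)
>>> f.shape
(17, 2)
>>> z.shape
(17, 2, 3)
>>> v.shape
(17, 17)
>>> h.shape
(2, 17)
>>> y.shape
(2, 2)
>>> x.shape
(2, 2)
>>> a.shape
(2, 2)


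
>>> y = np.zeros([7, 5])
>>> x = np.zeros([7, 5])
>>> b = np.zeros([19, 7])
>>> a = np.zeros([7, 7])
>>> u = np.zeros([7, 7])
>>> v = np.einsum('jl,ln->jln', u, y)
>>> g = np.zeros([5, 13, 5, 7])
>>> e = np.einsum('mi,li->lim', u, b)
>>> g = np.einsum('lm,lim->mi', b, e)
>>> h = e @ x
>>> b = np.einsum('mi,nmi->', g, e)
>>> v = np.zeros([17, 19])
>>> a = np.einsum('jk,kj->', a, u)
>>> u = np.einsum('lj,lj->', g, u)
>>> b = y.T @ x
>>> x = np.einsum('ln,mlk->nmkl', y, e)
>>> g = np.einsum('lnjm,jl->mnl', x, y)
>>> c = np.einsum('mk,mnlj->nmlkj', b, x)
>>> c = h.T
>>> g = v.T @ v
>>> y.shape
(7, 5)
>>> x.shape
(5, 19, 7, 7)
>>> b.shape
(5, 5)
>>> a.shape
()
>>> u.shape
()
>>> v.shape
(17, 19)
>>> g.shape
(19, 19)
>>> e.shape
(19, 7, 7)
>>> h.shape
(19, 7, 5)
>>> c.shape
(5, 7, 19)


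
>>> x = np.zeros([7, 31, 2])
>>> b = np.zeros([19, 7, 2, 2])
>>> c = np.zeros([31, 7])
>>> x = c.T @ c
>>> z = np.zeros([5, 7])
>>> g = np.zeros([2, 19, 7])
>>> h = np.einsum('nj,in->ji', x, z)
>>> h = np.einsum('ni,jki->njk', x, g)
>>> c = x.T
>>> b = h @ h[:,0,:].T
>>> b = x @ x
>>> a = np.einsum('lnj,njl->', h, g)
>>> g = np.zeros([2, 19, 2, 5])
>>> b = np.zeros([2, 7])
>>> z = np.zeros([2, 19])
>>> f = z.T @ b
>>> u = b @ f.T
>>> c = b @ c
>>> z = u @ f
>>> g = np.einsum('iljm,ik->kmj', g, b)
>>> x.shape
(7, 7)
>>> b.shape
(2, 7)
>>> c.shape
(2, 7)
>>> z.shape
(2, 7)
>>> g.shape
(7, 5, 2)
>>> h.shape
(7, 2, 19)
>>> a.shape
()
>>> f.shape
(19, 7)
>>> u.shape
(2, 19)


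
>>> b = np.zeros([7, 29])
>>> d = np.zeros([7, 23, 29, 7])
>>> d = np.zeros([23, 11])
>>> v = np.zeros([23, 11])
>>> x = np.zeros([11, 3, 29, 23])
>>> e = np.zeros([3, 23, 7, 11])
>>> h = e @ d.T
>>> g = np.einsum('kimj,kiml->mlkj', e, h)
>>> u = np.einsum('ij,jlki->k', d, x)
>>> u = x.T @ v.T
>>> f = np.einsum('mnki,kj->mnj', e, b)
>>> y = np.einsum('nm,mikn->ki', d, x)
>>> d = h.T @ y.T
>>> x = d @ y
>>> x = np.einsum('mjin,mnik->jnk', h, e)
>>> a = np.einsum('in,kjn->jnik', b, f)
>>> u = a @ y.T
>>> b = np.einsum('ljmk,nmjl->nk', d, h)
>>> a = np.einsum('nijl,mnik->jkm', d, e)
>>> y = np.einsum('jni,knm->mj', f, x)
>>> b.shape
(3, 29)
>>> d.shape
(23, 7, 23, 29)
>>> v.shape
(23, 11)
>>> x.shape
(23, 23, 11)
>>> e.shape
(3, 23, 7, 11)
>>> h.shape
(3, 23, 7, 23)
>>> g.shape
(7, 23, 3, 11)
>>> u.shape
(23, 29, 7, 29)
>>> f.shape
(3, 23, 29)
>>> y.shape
(11, 3)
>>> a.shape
(23, 11, 3)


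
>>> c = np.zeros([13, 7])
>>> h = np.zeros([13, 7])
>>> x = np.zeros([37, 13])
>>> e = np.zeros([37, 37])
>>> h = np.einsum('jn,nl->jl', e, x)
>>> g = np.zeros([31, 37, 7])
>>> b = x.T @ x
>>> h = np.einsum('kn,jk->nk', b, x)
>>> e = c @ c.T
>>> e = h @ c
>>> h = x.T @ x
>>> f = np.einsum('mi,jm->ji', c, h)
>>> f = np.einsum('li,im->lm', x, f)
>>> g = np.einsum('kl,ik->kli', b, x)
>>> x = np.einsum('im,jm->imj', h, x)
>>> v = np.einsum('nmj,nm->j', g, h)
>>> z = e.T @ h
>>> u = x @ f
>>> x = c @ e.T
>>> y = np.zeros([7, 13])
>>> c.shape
(13, 7)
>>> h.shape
(13, 13)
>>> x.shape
(13, 13)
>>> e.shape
(13, 7)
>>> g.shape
(13, 13, 37)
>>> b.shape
(13, 13)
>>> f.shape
(37, 7)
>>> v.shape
(37,)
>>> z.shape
(7, 13)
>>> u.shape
(13, 13, 7)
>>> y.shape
(7, 13)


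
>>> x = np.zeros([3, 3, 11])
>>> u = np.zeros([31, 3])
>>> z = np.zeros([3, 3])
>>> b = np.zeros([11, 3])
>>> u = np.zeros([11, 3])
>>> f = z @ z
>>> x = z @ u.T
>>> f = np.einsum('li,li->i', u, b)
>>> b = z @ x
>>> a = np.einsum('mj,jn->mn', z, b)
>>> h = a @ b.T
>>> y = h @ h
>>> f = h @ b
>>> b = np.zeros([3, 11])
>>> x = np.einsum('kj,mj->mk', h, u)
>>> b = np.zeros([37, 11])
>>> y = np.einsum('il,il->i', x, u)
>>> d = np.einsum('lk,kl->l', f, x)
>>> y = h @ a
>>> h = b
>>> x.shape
(11, 3)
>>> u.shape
(11, 3)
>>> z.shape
(3, 3)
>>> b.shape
(37, 11)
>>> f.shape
(3, 11)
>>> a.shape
(3, 11)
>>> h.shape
(37, 11)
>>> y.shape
(3, 11)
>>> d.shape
(3,)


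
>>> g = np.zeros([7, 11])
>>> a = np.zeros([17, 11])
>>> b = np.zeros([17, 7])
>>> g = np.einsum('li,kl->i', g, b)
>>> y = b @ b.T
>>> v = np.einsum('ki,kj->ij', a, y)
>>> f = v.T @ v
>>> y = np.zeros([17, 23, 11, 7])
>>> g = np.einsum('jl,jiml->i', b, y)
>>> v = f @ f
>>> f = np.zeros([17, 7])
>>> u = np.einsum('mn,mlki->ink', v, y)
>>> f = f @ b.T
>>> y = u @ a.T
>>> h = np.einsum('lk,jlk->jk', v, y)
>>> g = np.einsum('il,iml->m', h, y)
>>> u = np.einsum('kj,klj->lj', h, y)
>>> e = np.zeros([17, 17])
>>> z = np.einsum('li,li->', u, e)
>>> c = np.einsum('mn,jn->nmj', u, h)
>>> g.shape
(17,)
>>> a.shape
(17, 11)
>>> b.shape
(17, 7)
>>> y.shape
(7, 17, 17)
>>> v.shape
(17, 17)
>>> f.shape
(17, 17)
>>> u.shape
(17, 17)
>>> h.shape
(7, 17)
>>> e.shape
(17, 17)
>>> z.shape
()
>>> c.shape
(17, 17, 7)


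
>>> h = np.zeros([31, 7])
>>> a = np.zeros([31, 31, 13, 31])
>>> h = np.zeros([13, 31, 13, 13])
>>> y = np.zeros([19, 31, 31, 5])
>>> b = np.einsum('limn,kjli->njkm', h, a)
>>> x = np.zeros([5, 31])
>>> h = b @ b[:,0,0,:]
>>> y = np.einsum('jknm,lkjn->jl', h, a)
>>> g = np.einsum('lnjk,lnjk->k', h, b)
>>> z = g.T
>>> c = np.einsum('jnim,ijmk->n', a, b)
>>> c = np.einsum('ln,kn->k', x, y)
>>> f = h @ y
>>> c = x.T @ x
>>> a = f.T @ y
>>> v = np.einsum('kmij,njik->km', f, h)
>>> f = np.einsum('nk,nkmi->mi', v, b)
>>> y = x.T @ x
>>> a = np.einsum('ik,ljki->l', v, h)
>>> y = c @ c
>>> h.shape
(13, 31, 31, 13)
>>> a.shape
(13,)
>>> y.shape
(31, 31)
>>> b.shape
(13, 31, 31, 13)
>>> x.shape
(5, 31)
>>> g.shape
(13,)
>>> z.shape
(13,)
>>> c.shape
(31, 31)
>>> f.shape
(31, 13)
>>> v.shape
(13, 31)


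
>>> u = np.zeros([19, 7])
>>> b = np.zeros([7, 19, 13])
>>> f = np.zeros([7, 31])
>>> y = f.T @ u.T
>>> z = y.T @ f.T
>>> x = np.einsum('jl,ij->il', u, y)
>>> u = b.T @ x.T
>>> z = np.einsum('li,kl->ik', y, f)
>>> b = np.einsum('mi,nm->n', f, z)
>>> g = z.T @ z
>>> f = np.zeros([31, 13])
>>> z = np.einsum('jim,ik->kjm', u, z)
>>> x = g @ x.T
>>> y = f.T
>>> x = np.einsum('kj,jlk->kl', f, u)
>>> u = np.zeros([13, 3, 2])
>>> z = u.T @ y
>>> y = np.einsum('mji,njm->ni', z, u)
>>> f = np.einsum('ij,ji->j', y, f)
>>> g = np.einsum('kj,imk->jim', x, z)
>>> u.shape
(13, 3, 2)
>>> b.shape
(19,)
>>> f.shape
(31,)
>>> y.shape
(13, 31)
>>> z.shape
(2, 3, 31)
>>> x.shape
(31, 19)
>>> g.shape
(19, 2, 3)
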